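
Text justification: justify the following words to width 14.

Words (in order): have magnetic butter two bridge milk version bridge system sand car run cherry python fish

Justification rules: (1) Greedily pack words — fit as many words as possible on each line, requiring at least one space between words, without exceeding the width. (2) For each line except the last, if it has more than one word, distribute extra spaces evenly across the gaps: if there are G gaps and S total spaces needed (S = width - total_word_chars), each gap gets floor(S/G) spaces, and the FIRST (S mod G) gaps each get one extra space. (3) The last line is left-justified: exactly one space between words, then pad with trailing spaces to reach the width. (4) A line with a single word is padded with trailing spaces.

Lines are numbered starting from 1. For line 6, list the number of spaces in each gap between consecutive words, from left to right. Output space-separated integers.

Answer: 1 1

Derivation:
Line 1: ['have', 'magnetic'] (min_width=13, slack=1)
Line 2: ['butter', 'two'] (min_width=10, slack=4)
Line 3: ['bridge', 'milk'] (min_width=11, slack=3)
Line 4: ['version', 'bridge'] (min_width=14, slack=0)
Line 5: ['system', 'sand'] (min_width=11, slack=3)
Line 6: ['car', 'run', 'cherry'] (min_width=14, slack=0)
Line 7: ['python', 'fish'] (min_width=11, slack=3)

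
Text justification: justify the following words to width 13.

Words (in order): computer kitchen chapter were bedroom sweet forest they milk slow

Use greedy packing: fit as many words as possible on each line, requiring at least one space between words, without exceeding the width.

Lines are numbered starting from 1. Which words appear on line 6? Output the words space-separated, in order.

Line 1: ['computer'] (min_width=8, slack=5)
Line 2: ['kitchen'] (min_width=7, slack=6)
Line 3: ['chapter', 'were'] (min_width=12, slack=1)
Line 4: ['bedroom', 'sweet'] (min_width=13, slack=0)
Line 5: ['forest', 'they'] (min_width=11, slack=2)
Line 6: ['milk', 'slow'] (min_width=9, slack=4)

Answer: milk slow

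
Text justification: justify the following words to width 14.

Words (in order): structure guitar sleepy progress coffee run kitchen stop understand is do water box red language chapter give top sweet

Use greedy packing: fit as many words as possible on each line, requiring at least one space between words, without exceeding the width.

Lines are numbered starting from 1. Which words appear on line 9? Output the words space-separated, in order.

Answer: chapter give

Derivation:
Line 1: ['structure'] (min_width=9, slack=5)
Line 2: ['guitar', 'sleepy'] (min_width=13, slack=1)
Line 3: ['progress'] (min_width=8, slack=6)
Line 4: ['coffee', 'run'] (min_width=10, slack=4)
Line 5: ['kitchen', 'stop'] (min_width=12, slack=2)
Line 6: ['understand', 'is'] (min_width=13, slack=1)
Line 7: ['do', 'water', 'box'] (min_width=12, slack=2)
Line 8: ['red', 'language'] (min_width=12, slack=2)
Line 9: ['chapter', 'give'] (min_width=12, slack=2)
Line 10: ['top', 'sweet'] (min_width=9, slack=5)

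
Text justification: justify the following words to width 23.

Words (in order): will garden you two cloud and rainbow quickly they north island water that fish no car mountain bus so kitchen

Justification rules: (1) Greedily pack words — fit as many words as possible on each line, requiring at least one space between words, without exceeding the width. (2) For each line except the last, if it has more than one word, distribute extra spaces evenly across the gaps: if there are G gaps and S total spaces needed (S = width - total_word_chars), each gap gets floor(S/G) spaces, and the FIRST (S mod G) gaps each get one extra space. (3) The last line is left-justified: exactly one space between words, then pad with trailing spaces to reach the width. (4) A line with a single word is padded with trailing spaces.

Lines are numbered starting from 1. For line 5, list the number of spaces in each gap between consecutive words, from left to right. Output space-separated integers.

Line 1: ['will', 'garden', 'you', 'two'] (min_width=19, slack=4)
Line 2: ['cloud', 'and', 'rainbow'] (min_width=17, slack=6)
Line 3: ['quickly', 'they', 'north'] (min_width=18, slack=5)
Line 4: ['island', 'water', 'that', 'fish'] (min_width=22, slack=1)
Line 5: ['no', 'car', 'mountain', 'bus', 'so'] (min_width=22, slack=1)
Line 6: ['kitchen'] (min_width=7, slack=16)

Answer: 2 1 1 1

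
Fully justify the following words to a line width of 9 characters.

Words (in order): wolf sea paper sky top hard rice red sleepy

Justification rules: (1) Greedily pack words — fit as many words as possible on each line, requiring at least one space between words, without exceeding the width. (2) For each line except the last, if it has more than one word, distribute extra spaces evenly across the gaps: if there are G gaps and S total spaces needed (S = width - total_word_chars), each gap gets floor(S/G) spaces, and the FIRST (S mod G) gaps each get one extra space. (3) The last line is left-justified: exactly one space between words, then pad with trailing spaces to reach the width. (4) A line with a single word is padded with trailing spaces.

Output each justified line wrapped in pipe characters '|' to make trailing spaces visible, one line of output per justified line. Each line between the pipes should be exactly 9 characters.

Answer: |wolf  sea|
|paper sky|
|top  hard|
|rice  red|
|sleepy   |

Derivation:
Line 1: ['wolf', 'sea'] (min_width=8, slack=1)
Line 2: ['paper', 'sky'] (min_width=9, slack=0)
Line 3: ['top', 'hard'] (min_width=8, slack=1)
Line 4: ['rice', 'red'] (min_width=8, slack=1)
Line 5: ['sleepy'] (min_width=6, slack=3)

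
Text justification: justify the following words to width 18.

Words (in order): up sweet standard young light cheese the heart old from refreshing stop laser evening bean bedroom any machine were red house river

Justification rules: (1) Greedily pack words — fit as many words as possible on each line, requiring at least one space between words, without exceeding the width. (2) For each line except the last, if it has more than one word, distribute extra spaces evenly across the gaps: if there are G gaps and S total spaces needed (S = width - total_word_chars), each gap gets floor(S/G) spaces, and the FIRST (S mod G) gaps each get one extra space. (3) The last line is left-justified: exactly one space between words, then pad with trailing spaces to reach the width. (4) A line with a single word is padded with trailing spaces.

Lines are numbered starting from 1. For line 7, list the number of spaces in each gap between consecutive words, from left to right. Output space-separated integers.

Answer: 2 2

Derivation:
Line 1: ['up', 'sweet', 'standard'] (min_width=17, slack=1)
Line 2: ['young', 'light', 'cheese'] (min_width=18, slack=0)
Line 3: ['the', 'heart', 'old', 'from'] (min_width=18, slack=0)
Line 4: ['refreshing', 'stop'] (min_width=15, slack=3)
Line 5: ['laser', 'evening', 'bean'] (min_width=18, slack=0)
Line 6: ['bedroom', 'any'] (min_width=11, slack=7)
Line 7: ['machine', 'were', 'red'] (min_width=16, slack=2)
Line 8: ['house', 'river'] (min_width=11, slack=7)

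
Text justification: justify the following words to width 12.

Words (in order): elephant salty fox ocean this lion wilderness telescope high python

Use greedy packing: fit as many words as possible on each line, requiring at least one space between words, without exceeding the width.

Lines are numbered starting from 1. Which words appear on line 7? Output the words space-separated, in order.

Line 1: ['elephant'] (min_width=8, slack=4)
Line 2: ['salty', 'fox'] (min_width=9, slack=3)
Line 3: ['ocean', 'this'] (min_width=10, slack=2)
Line 4: ['lion'] (min_width=4, slack=8)
Line 5: ['wilderness'] (min_width=10, slack=2)
Line 6: ['telescope'] (min_width=9, slack=3)
Line 7: ['high', 'python'] (min_width=11, slack=1)

Answer: high python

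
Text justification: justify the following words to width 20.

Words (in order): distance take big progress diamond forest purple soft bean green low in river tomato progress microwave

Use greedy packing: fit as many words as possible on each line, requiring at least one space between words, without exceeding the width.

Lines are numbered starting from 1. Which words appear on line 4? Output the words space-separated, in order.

Answer: bean green low in

Derivation:
Line 1: ['distance', 'take', 'big'] (min_width=17, slack=3)
Line 2: ['progress', 'diamond'] (min_width=16, slack=4)
Line 3: ['forest', 'purple', 'soft'] (min_width=18, slack=2)
Line 4: ['bean', 'green', 'low', 'in'] (min_width=17, slack=3)
Line 5: ['river', 'tomato'] (min_width=12, slack=8)
Line 6: ['progress', 'microwave'] (min_width=18, slack=2)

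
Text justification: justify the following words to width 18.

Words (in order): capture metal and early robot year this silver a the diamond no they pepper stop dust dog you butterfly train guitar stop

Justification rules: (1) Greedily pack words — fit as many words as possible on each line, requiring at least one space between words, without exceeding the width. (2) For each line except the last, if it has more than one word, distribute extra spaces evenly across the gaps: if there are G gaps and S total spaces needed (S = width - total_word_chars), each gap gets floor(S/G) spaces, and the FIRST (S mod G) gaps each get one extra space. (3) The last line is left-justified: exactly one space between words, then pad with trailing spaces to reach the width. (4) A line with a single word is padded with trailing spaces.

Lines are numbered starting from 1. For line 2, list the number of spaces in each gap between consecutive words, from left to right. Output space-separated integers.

Line 1: ['capture', 'metal', 'and'] (min_width=17, slack=1)
Line 2: ['early', 'robot', 'year'] (min_width=16, slack=2)
Line 3: ['this', 'silver', 'a', 'the'] (min_width=17, slack=1)
Line 4: ['diamond', 'no', 'they'] (min_width=15, slack=3)
Line 5: ['pepper', 'stop', 'dust'] (min_width=16, slack=2)
Line 6: ['dog', 'you', 'butterfly'] (min_width=17, slack=1)
Line 7: ['train', 'guitar', 'stop'] (min_width=17, slack=1)

Answer: 2 2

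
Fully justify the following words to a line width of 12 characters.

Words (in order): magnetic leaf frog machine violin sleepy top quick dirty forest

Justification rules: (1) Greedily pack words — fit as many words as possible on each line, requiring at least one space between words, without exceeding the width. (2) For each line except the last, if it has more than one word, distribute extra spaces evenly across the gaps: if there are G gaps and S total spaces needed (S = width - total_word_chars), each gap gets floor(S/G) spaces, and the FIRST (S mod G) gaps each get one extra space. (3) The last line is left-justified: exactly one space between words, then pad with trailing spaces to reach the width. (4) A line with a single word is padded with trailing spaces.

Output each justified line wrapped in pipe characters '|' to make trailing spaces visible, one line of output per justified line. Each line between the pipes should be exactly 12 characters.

Answer: |magnetic    |
|leaf    frog|
|machine     |
|violin      |
|sleepy   top|
|quick  dirty|
|forest      |

Derivation:
Line 1: ['magnetic'] (min_width=8, slack=4)
Line 2: ['leaf', 'frog'] (min_width=9, slack=3)
Line 3: ['machine'] (min_width=7, slack=5)
Line 4: ['violin'] (min_width=6, slack=6)
Line 5: ['sleepy', 'top'] (min_width=10, slack=2)
Line 6: ['quick', 'dirty'] (min_width=11, slack=1)
Line 7: ['forest'] (min_width=6, slack=6)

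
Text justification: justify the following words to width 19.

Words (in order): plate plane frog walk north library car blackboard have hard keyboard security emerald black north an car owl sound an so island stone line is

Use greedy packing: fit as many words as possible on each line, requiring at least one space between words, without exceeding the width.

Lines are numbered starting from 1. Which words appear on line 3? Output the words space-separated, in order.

Answer: car blackboard have

Derivation:
Line 1: ['plate', 'plane', 'frog'] (min_width=16, slack=3)
Line 2: ['walk', 'north', 'library'] (min_width=18, slack=1)
Line 3: ['car', 'blackboard', 'have'] (min_width=19, slack=0)
Line 4: ['hard', 'keyboard'] (min_width=13, slack=6)
Line 5: ['security', 'emerald'] (min_width=16, slack=3)
Line 6: ['black', 'north', 'an', 'car'] (min_width=18, slack=1)
Line 7: ['owl', 'sound', 'an', 'so'] (min_width=15, slack=4)
Line 8: ['island', 'stone', 'line'] (min_width=17, slack=2)
Line 9: ['is'] (min_width=2, slack=17)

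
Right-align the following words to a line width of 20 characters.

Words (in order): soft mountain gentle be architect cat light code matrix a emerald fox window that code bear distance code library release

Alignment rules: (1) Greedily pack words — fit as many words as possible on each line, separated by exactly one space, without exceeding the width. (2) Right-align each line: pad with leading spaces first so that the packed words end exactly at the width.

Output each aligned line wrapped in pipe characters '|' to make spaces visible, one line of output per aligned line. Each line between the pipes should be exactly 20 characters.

Answer: |soft mountain gentle|
|    be architect cat|
| light code matrix a|
|  emerald fox window|
|      that code bear|
|       distance code|
|     library release|

Derivation:
Line 1: ['soft', 'mountain', 'gentle'] (min_width=20, slack=0)
Line 2: ['be', 'architect', 'cat'] (min_width=16, slack=4)
Line 3: ['light', 'code', 'matrix', 'a'] (min_width=19, slack=1)
Line 4: ['emerald', 'fox', 'window'] (min_width=18, slack=2)
Line 5: ['that', 'code', 'bear'] (min_width=14, slack=6)
Line 6: ['distance', 'code'] (min_width=13, slack=7)
Line 7: ['library', 'release'] (min_width=15, slack=5)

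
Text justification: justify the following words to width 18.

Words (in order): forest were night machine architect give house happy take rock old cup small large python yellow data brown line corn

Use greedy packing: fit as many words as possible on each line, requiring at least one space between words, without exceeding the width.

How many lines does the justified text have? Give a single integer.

Line 1: ['forest', 'were', 'night'] (min_width=17, slack=1)
Line 2: ['machine', 'architect'] (min_width=17, slack=1)
Line 3: ['give', 'house', 'happy'] (min_width=16, slack=2)
Line 4: ['take', 'rock', 'old', 'cup'] (min_width=17, slack=1)
Line 5: ['small', 'large', 'python'] (min_width=18, slack=0)
Line 6: ['yellow', 'data', 'brown'] (min_width=17, slack=1)
Line 7: ['line', 'corn'] (min_width=9, slack=9)
Total lines: 7

Answer: 7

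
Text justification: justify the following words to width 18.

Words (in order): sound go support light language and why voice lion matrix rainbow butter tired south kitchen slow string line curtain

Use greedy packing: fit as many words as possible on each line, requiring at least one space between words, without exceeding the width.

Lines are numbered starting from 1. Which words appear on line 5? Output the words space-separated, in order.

Answer: butter tired south

Derivation:
Line 1: ['sound', 'go', 'support'] (min_width=16, slack=2)
Line 2: ['light', 'language', 'and'] (min_width=18, slack=0)
Line 3: ['why', 'voice', 'lion'] (min_width=14, slack=4)
Line 4: ['matrix', 'rainbow'] (min_width=14, slack=4)
Line 5: ['butter', 'tired', 'south'] (min_width=18, slack=0)
Line 6: ['kitchen', 'slow'] (min_width=12, slack=6)
Line 7: ['string', 'line'] (min_width=11, slack=7)
Line 8: ['curtain'] (min_width=7, slack=11)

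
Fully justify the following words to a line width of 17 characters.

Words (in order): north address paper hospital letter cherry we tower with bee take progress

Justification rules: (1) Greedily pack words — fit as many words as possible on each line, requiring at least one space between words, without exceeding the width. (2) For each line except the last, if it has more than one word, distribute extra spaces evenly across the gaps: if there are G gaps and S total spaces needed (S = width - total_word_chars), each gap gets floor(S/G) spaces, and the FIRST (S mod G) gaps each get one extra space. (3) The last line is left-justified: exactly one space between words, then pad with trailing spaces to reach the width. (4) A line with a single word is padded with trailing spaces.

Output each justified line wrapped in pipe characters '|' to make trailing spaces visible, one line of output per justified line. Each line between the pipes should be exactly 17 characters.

Answer: |north     address|
|paper    hospital|
|letter  cherry we|
|tower   with  bee|
|take progress    |

Derivation:
Line 1: ['north', 'address'] (min_width=13, slack=4)
Line 2: ['paper', 'hospital'] (min_width=14, slack=3)
Line 3: ['letter', 'cherry', 'we'] (min_width=16, slack=1)
Line 4: ['tower', 'with', 'bee'] (min_width=14, slack=3)
Line 5: ['take', 'progress'] (min_width=13, slack=4)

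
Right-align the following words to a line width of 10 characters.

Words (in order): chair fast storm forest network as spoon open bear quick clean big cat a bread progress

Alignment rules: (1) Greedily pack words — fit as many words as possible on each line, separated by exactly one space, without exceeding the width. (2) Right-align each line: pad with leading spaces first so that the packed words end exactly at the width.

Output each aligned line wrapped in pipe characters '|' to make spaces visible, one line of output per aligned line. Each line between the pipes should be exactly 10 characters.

Line 1: ['chair', 'fast'] (min_width=10, slack=0)
Line 2: ['storm'] (min_width=5, slack=5)
Line 3: ['forest'] (min_width=6, slack=4)
Line 4: ['network', 'as'] (min_width=10, slack=0)
Line 5: ['spoon', 'open'] (min_width=10, slack=0)
Line 6: ['bear', 'quick'] (min_width=10, slack=0)
Line 7: ['clean', 'big'] (min_width=9, slack=1)
Line 8: ['cat', 'a'] (min_width=5, slack=5)
Line 9: ['bread'] (min_width=5, slack=5)
Line 10: ['progress'] (min_width=8, slack=2)

Answer: |chair fast|
|     storm|
|    forest|
|network as|
|spoon open|
|bear quick|
| clean big|
|     cat a|
|     bread|
|  progress|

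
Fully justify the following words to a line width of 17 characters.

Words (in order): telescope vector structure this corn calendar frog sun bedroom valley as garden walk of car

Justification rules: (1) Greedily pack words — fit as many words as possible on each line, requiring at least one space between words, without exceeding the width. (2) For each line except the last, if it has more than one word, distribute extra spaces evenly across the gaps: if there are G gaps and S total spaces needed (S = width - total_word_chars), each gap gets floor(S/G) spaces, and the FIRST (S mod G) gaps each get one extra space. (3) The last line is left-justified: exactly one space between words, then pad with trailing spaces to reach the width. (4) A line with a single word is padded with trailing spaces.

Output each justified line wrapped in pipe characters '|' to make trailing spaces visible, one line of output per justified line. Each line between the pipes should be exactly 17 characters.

Answer: |telescope  vector|
|structure    this|
|corn     calendar|
|frog  sun bedroom|
|valley  as garden|
|walk of car      |

Derivation:
Line 1: ['telescope', 'vector'] (min_width=16, slack=1)
Line 2: ['structure', 'this'] (min_width=14, slack=3)
Line 3: ['corn', 'calendar'] (min_width=13, slack=4)
Line 4: ['frog', 'sun', 'bedroom'] (min_width=16, slack=1)
Line 5: ['valley', 'as', 'garden'] (min_width=16, slack=1)
Line 6: ['walk', 'of', 'car'] (min_width=11, slack=6)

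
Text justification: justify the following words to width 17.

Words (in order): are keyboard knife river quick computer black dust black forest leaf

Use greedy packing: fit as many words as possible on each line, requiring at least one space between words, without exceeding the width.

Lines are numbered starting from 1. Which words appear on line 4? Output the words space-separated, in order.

Line 1: ['are', 'keyboard'] (min_width=12, slack=5)
Line 2: ['knife', 'river', 'quick'] (min_width=17, slack=0)
Line 3: ['computer', 'black'] (min_width=14, slack=3)
Line 4: ['dust', 'black', 'forest'] (min_width=17, slack=0)
Line 5: ['leaf'] (min_width=4, slack=13)

Answer: dust black forest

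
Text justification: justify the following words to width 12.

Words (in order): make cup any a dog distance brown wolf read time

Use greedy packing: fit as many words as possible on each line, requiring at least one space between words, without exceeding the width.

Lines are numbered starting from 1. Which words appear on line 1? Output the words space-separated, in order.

Answer: make cup any

Derivation:
Line 1: ['make', 'cup', 'any'] (min_width=12, slack=0)
Line 2: ['a', 'dog'] (min_width=5, slack=7)
Line 3: ['distance'] (min_width=8, slack=4)
Line 4: ['brown', 'wolf'] (min_width=10, slack=2)
Line 5: ['read', 'time'] (min_width=9, slack=3)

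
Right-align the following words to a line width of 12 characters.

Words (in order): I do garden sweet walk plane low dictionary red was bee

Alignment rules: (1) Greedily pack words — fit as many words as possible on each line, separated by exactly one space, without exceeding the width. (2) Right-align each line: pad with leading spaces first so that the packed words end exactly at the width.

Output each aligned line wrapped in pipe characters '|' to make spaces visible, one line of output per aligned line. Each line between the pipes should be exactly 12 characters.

Answer: | I do garden|
|  sweet walk|
|   plane low|
|  dictionary|
| red was bee|

Derivation:
Line 1: ['I', 'do', 'garden'] (min_width=11, slack=1)
Line 2: ['sweet', 'walk'] (min_width=10, slack=2)
Line 3: ['plane', 'low'] (min_width=9, slack=3)
Line 4: ['dictionary'] (min_width=10, slack=2)
Line 5: ['red', 'was', 'bee'] (min_width=11, slack=1)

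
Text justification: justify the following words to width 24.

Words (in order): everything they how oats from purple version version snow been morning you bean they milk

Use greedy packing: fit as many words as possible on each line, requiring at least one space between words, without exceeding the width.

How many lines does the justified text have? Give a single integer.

Line 1: ['everything', 'they', 'how', 'oats'] (min_width=24, slack=0)
Line 2: ['from', 'purple', 'version'] (min_width=19, slack=5)
Line 3: ['version', 'snow', 'been'] (min_width=17, slack=7)
Line 4: ['morning', 'you', 'bean', 'they'] (min_width=21, slack=3)
Line 5: ['milk'] (min_width=4, slack=20)
Total lines: 5

Answer: 5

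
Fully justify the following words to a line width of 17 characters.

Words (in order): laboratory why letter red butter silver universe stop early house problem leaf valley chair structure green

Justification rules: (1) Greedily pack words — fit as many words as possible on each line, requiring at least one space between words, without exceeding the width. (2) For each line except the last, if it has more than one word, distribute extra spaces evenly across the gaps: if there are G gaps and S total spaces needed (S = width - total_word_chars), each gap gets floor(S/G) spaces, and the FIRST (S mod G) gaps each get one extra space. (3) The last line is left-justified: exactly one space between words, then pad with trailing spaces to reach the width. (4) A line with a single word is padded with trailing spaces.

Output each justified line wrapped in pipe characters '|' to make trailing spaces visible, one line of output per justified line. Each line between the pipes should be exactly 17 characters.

Answer: |laboratory    why|
|letter red butter|
|silver   universe|
|stop  early house|
|problem      leaf|
|valley      chair|
|structure green  |

Derivation:
Line 1: ['laboratory', 'why'] (min_width=14, slack=3)
Line 2: ['letter', 'red', 'butter'] (min_width=17, slack=0)
Line 3: ['silver', 'universe'] (min_width=15, slack=2)
Line 4: ['stop', 'early', 'house'] (min_width=16, slack=1)
Line 5: ['problem', 'leaf'] (min_width=12, slack=5)
Line 6: ['valley', 'chair'] (min_width=12, slack=5)
Line 7: ['structure', 'green'] (min_width=15, slack=2)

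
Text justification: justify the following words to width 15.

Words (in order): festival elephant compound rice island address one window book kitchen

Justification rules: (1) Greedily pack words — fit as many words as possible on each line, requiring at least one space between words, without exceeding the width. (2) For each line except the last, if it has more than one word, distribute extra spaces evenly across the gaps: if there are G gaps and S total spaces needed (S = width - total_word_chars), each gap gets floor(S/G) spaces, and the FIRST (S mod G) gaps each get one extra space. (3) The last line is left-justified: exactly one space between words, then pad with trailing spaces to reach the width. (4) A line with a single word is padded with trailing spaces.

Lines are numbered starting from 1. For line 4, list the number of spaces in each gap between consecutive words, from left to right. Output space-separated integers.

Line 1: ['festival'] (min_width=8, slack=7)
Line 2: ['elephant'] (min_width=8, slack=7)
Line 3: ['compound', 'rice'] (min_width=13, slack=2)
Line 4: ['island', 'address'] (min_width=14, slack=1)
Line 5: ['one', 'window', 'book'] (min_width=15, slack=0)
Line 6: ['kitchen'] (min_width=7, slack=8)

Answer: 2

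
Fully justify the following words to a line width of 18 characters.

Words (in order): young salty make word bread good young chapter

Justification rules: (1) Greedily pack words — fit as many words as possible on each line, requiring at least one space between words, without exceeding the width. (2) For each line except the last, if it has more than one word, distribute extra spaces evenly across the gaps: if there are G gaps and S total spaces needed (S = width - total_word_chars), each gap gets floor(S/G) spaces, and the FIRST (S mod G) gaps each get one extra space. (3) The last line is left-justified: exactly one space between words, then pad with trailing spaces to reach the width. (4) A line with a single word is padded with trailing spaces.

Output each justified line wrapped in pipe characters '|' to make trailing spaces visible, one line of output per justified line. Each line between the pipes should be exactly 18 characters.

Line 1: ['young', 'salty', 'make'] (min_width=16, slack=2)
Line 2: ['word', 'bread', 'good'] (min_width=15, slack=3)
Line 3: ['young', 'chapter'] (min_width=13, slack=5)

Answer: |young  salty  make|
|word   bread  good|
|young chapter     |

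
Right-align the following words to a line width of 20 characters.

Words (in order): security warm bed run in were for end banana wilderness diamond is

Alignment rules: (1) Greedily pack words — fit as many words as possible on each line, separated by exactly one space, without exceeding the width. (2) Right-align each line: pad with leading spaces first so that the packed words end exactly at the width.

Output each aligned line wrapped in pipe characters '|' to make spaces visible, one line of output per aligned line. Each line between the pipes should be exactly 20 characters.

Line 1: ['security', 'warm', 'bed'] (min_width=17, slack=3)
Line 2: ['run', 'in', 'were', 'for', 'end'] (min_width=19, slack=1)
Line 3: ['banana', 'wilderness'] (min_width=17, slack=3)
Line 4: ['diamond', 'is'] (min_width=10, slack=10)

Answer: |   security warm bed|
| run in were for end|
|   banana wilderness|
|          diamond is|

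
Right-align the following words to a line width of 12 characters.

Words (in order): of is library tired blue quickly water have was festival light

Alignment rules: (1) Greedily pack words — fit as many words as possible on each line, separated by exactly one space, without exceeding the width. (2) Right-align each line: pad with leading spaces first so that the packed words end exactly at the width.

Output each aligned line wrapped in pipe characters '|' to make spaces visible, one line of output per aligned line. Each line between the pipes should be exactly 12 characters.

Line 1: ['of', 'is'] (min_width=5, slack=7)
Line 2: ['library'] (min_width=7, slack=5)
Line 3: ['tired', 'blue'] (min_width=10, slack=2)
Line 4: ['quickly'] (min_width=7, slack=5)
Line 5: ['water', 'have'] (min_width=10, slack=2)
Line 6: ['was', 'festival'] (min_width=12, slack=0)
Line 7: ['light'] (min_width=5, slack=7)

Answer: |       of is|
|     library|
|  tired blue|
|     quickly|
|  water have|
|was festival|
|       light|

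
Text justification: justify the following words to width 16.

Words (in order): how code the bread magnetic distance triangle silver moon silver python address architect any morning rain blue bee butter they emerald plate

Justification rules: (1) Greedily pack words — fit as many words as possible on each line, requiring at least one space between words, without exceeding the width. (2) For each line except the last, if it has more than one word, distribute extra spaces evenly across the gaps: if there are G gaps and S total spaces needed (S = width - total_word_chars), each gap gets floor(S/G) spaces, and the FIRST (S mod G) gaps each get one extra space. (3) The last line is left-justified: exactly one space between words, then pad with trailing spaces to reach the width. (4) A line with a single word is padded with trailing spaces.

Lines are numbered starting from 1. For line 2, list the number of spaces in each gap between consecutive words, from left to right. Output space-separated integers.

Answer: 3

Derivation:
Line 1: ['how', 'code', 'the'] (min_width=12, slack=4)
Line 2: ['bread', 'magnetic'] (min_width=14, slack=2)
Line 3: ['distance'] (min_width=8, slack=8)
Line 4: ['triangle', 'silver'] (min_width=15, slack=1)
Line 5: ['moon', 'silver'] (min_width=11, slack=5)
Line 6: ['python', 'address'] (min_width=14, slack=2)
Line 7: ['architect', 'any'] (min_width=13, slack=3)
Line 8: ['morning', 'rain'] (min_width=12, slack=4)
Line 9: ['blue', 'bee', 'butter'] (min_width=15, slack=1)
Line 10: ['they', 'emerald'] (min_width=12, slack=4)
Line 11: ['plate'] (min_width=5, slack=11)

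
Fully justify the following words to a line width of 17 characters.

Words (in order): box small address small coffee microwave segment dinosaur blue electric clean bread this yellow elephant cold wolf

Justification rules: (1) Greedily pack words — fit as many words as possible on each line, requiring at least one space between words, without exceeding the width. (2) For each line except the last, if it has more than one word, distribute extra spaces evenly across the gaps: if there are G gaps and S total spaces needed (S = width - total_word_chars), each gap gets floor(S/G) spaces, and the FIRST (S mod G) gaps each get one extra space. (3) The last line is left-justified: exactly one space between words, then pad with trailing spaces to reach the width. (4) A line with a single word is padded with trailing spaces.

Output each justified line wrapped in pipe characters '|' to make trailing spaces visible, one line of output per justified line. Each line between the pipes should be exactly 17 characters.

Line 1: ['box', 'small', 'address'] (min_width=17, slack=0)
Line 2: ['small', 'coffee'] (min_width=12, slack=5)
Line 3: ['microwave', 'segment'] (min_width=17, slack=0)
Line 4: ['dinosaur', 'blue'] (min_width=13, slack=4)
Line 5: ['electric', 'clean'] (min_width=14, slack=3)
Line 6: ['bread', 'this', 'yellow'] (min_width=17, slack=0)
Line 7: ['elephant', 'cold'] (min_width=13, slack=4)
Line 8: ['wolf'] (min_width=4, slack=13)

Answer: |box small address|
|small      coffee|
|microwave segment|
|dinosaur     blue|
|electric    clean|
|bread this yellow|
|elephant     cold|
|wolf             |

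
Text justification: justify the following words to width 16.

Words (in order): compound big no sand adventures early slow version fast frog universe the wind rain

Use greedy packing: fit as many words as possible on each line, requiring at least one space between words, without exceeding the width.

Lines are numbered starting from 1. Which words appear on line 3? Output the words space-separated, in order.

Line 1: ['compound', 'big', 'no'] (min_width=15, slack=1)
Line 2: ['sand', 'adventures'] (min_width=15, slack=1)
Line 3: ['early', 'slow'] (min_width=10, slack=6)
Line 4: ['version', 'fast'] (min_width=12, slack=4)
Line 5: ['frog', 'universe'] (min_width=13, slack=3)
Line 6: ['the', 'wind', 'rain'] (min_width=13, slack=3)

Answer: early slow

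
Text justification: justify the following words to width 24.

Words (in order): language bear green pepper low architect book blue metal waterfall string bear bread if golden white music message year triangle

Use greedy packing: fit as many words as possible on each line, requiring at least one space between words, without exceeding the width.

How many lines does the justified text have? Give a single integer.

Line 1: ['language', 'bear', 'green'] (min_width=19, slack=5)
Line 2: ['pepper', 'low', 'architect'] (min_width=20, slack=4)
Line 3: ['book', 'blue', 'metal'] (min_width=15, slack=9)
Line 4: ['waterfall', 'string', 'bear'] (min_width=21, slack=3)
Line 5: ['bread', 'if', 'golden', 'white'] (min_width=21, slack=3)
Line 6: ['music', 'message', 'year'] (min_width=18, slack=6)
Line 7: ['triangle'] (min_width=8, slack=16)
Total lines: 7

Answer: 7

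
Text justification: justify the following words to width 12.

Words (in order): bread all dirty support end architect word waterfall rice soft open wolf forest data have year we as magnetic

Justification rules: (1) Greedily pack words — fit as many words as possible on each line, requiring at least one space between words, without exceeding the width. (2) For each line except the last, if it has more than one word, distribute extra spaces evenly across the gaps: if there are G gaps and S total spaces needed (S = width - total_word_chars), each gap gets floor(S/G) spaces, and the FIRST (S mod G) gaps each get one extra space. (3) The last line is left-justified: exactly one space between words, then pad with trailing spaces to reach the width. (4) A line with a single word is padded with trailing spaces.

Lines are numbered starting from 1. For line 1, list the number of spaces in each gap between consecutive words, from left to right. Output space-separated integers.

Line 1: ['bread', 'all'] (min_width=9, slack=3)
Line 2: ['dirty'] (min_width=5, slack=7)
Line 3: ['support', 'end'] (min_width=11, slack=1)
Line 4: ['architect'] (min_width=9, slack=3)
Line 5: ['word'] (min_width=4, slack=8)
Line 6: ['waterfall'] (min_width=9, slack=3)
Line 7: ['rice', 'soft'] (min_width=9, slack=3)
Line 8: ['open', 'wolf'] (min_width=9, slack=3)
Line 9: ['forest', 'data'] (min_width=11, slack=1)
Line 10: ['have', 'year', 'we'] (min_width=12, slack=0)
Line 11: ['as', 'magnetic'] (min_width=11, slack=1)

Answer: 4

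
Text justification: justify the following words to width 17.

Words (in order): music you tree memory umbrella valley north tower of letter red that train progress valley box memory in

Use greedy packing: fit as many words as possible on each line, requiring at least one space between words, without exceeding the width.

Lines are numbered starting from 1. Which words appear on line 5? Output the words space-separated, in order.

Answer: red that train

Derivation:
Line 1: ['music', 'you', 'tree'] (min_width=14, slack=3)
Line 2: ['memory', 'umbrella'] (min_width=15, slack=2)
Line 3: ['valley', 'north'] (min_width=12, slack=5)
Line 4: ['tower', 'of', 'letter'] (min_width=15, slack=2)
Line 5: ['red', 'that', 'train'] (min_width=14, slack=3)
Line 6: ['progress', 'valley'] (min_width=15, slack=2)
Line 7: ['box', 'memory', 'in'] (min_width=13, slack=4)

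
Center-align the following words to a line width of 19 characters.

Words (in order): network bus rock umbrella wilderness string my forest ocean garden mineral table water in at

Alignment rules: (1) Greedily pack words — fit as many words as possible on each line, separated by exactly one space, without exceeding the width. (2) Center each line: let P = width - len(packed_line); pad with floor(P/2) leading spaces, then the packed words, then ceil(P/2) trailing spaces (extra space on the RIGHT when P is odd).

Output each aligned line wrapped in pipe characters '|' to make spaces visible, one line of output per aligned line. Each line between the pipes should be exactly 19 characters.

Line 1: ['network', 'bus', 'rock'] (min_width=16, slack=3)
Line 2: ['umbrella', 'wilderness'] (min_width=19, slack=0)
Line 3: ['string', 'my', 'forest'] (min_width=16, slack=3)
Line 4: ['ocean', 'garden'] (min_width=12, slack=7)
Line 5: ['mineral', 'table', 'water'] (min_width=19, slack=0)
Line 6: ['in', 'at'] (min_width=5, slack=14)

Answer: | network bus rock  |
|umbrella wilderness|
| string my forest  |
|   ocean garden    |
|mineral table water|
|       in at       |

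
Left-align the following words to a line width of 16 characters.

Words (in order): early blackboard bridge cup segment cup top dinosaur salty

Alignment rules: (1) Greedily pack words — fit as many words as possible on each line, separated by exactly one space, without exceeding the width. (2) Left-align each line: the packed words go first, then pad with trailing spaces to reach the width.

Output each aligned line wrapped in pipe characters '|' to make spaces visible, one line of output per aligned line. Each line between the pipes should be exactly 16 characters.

Line 1: ['early', 'blackboard'] (min_width=16, slack=0)
Line 2: ['bridge', 'cup'] (min_width=10, slack=6)
Line 3: ['segment', 'cup', 'top'] (min_width=15, slack=1)
Line 4: ['dinosaur', 'salty'] (min_width=14, slack=2)

Answer: |early blackboard|
|bridge cup      |
|segment cup top |
|dinosaur salty  |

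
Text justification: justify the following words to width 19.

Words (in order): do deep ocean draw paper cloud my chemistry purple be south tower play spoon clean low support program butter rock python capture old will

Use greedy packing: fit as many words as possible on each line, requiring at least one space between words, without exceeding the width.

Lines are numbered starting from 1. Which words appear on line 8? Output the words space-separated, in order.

Line 1: ['do', 'deep', 'ocean', 'draw'] (min_width=18, slack=1)
Line 2: ['paper', 'cloud', 'my'] (min_width=14, slack=5)
Line 3: ['chemistry', 'purple', 'be'] (min_width=19, slack=0)
Line 4: ['south', 'tower', 'play'] (min_width=16, slack=3)
Line 5: ['spoon', 'clean', 'low'] (min_width=15, slack=4)
Line 6: ['support', 'program'] (min_width=15, slack=4)
Line 7: ['butter', 'rock', 'python'] (min_width=18, slack=1)
Line 8: ['capture', 'old', 'will'] (min_width=16, slack=3)

Answer: capture old will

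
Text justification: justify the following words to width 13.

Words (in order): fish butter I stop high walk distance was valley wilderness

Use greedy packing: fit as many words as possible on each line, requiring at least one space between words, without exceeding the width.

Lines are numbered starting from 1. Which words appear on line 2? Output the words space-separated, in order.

Answer: stop high

Derivation:
Line 1: ['fish', 'butter', 'I'] (min_width=13, slack=0)
Line 2: ['stop', 'high'] (min_width=9, slack=4)
Line 3: ['walk', 'distance'] (min_width=13, slack=0)
Line 4: ['was', 'valley'] (min_width=10, slack=3)
Line 5: ['wilderness'] (min_width=10, slack=3)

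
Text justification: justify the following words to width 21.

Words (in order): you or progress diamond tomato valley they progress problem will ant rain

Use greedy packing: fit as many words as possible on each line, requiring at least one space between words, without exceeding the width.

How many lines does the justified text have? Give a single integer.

Line 1: ['you', 'or', 'progress'] (min_width=15, slack=6)
Line 2: ['diamond', 'tomato', 'valley'] (min_width=21, slack=0)
Line 3: ['they', 'progress', 'problem'] (min_width=21, slack=0)
Line 4: ['will', 'ant', 'rain'] (min_width=13, slack=8)
Total lines: 4

Answer: 4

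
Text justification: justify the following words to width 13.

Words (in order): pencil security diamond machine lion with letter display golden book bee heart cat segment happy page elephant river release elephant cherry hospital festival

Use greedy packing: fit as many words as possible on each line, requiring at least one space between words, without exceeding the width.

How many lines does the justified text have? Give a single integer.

Answer: 15

Derivation:
Line 1: ['pencil'] (min_width=6, slack=7)
Line 2: ['security'] (min_width=8, slack=5)
Line 3: ['diamond'] (min_width=7, slack=6)
Line 4: ['machine', 'lion'] (min_width=12, slack=1)
Line 5: ['with', 'letter'] (min_width=11, slack=2)
Line 6: ['display'] (min_width=7, slack=6)
Line 7: ['golden', 'book'] (min_width=11, slack=2)
Line 8: ['bee', 'heart', 'cat'] (min_width=13, slack=0)
Line 9: ['segment', 'happy'] (min_width=13, slack=0)
Line 10: ['page', 'elephant'] (min_width=13, slack=0)
Line 11: ['river', 'release'] (min_width=13, slack=0)
Line 12: ['elephant'] (min_width=8, slack=5)
Line 13: ['cherry'] (min_width=6, slack=7)
Line 14: ['hospital'] (min_width=8, slack=5)
Line 15: ['festival'] (min_width=8, slack=5)
Total lines: 15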